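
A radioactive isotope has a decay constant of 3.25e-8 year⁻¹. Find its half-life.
t½ = ln(2)/λ = 2.133e7 years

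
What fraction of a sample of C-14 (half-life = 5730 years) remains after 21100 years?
N/N₀ = (1/2)^(t/t½) = 0.07789 = 7.79%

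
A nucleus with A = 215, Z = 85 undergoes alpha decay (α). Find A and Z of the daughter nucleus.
Daughter: A = 211, Z = 83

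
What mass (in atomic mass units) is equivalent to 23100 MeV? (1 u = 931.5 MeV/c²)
m = E/c² = 24.8 u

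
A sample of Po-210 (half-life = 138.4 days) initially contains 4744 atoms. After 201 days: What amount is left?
N = N₀(1/2)^(t/t½) = 1734 atoms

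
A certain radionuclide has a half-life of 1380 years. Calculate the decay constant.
λ = ln(2)/t½ = 5.023e-4 year⁻¹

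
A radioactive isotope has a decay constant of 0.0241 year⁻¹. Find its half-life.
t½ = ln(2)/λ = 28.76 years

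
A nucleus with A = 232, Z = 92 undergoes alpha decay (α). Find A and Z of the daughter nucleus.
Daughter: A = 228, Z = 90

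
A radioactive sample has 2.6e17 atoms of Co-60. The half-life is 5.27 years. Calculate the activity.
A = λN = 3.42e16 decays/year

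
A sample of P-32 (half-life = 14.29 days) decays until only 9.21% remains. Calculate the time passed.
t = t½ × log₂(N₀/N) = 49.17 days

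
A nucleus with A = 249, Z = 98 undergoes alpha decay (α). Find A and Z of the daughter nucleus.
Daughter: A = 245, Z = 96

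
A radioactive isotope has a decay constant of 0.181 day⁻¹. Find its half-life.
t½ = ln(2)/λ = 3.83 days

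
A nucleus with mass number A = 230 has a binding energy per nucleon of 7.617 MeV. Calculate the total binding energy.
B.E. = 7.617 × 230 = 1752 MeV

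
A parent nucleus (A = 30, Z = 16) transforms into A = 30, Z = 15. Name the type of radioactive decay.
ΔA = 0, ΔZ = -1 ⇒ beta-plus decay (β⁺) or electron capture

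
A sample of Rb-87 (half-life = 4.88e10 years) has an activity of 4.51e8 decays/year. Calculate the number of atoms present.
N = A/λ = 3.175e19 atoms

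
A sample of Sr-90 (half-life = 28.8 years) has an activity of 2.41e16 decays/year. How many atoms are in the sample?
N = A/λ = 1.001e18 atoms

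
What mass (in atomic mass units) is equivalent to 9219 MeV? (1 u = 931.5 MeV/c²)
m = E/c² = 9.897 u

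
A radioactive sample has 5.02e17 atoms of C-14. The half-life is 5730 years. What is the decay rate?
A = λN = 6.073e13 decays/year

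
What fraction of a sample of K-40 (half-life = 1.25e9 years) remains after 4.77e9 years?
N/N₀ = (1/2)^(t/t½) = 0.071 = 7.1%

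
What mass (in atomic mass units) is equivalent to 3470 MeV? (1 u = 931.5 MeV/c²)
m = E/c² = 3.725 u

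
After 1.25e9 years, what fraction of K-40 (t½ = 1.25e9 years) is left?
N/N₀ = (1/2)^(t/t½) = 0.5 = 50%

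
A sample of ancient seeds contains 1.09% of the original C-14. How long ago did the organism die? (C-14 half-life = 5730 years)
Age = t½ × log₂(1/ratio) = 37360 years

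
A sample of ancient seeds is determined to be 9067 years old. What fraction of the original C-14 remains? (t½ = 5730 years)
N/N₀ = (1/2)^(t/t½) = 0.3339 = 33.4%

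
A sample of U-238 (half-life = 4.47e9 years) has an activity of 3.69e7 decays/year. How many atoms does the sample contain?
N = A/λ = 2.38e17 atoms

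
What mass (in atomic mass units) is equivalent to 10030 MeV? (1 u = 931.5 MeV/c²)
m = E/c² = 10.77 u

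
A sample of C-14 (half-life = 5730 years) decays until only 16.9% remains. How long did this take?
t = t½ × log₂(N₀/N) = 14700 years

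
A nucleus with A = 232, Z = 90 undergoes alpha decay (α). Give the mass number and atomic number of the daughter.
Daughter: A = 228, Z = 88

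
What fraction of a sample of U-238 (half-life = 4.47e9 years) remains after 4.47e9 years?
N/N₀ = (1/2)^(t/t½) = 0.5 = 50%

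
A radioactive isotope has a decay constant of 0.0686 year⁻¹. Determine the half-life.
t½ = ln(2)/λ = 10.1 years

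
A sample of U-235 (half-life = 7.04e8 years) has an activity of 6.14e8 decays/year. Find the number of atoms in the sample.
N = A/λ = 6.236e17 atoms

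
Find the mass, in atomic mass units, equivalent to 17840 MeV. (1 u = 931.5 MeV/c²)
m = E/c² = 19.15 u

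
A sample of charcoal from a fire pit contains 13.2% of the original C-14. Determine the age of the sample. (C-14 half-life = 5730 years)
Age = t½ × log₂(1/ratio) = 16740 years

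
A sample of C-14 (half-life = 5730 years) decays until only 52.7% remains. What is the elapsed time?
t = t½ × log₂(N₀/N) = 5295 years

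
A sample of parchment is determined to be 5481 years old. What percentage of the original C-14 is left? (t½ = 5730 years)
N/N₀ = (1/2)^(t/t½) = 0.5153 = 51.5%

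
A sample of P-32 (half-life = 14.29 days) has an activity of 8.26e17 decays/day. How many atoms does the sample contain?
N = A/λ = 1.703e19 atoms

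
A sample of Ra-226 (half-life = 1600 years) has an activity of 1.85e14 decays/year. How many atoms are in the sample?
N = A/λ = 4.27e17 atoms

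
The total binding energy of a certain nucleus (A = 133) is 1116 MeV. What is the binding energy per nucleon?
B.E./A = 1116/133 = 8.391 MeV/nucleon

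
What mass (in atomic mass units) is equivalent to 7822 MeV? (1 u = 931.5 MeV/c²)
m = E/c² = 8.397 u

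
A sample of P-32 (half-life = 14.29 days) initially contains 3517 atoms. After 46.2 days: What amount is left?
N = N₀(1/2)^(t/t½) = 374.1 atoms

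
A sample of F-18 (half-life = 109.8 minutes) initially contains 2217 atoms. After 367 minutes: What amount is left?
N = N₀(1/2)^(t/t½) = 218.6 atoms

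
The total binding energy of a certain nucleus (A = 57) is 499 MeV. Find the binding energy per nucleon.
B.E./A = 499/57 = 8.754 MeV/nucleon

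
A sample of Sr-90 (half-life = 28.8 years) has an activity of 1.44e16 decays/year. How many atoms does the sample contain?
N = A/λ = 5.983e17 atoms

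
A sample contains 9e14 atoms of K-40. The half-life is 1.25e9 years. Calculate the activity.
A = λN = 4.991e5 decays/year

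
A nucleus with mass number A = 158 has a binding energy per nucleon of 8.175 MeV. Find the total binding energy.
B.E. = 8.175 × 158 = 1292 MeV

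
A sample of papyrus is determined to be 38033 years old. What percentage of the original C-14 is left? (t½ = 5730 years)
N/N₀ = (1/2)^(t/t½) = 0.01004 = 1%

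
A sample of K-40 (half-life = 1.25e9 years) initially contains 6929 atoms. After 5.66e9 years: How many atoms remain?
N = N₀(1/2)^(t/t½) = 300.3 atoms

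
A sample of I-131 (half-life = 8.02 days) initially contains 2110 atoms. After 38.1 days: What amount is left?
N = N₀(1/2)^(t/t½) = 78.38 atoms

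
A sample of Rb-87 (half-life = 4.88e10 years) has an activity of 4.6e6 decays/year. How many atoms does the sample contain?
N = A/λ = 3.239e17 atoms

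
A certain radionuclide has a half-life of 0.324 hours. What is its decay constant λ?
λ = ln(2)/t½ = 2.139 hour⁻¹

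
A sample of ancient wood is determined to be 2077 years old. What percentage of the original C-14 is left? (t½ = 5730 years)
N/N₀ = (1/2)^(t/t½) = 0.7778 = 77.8%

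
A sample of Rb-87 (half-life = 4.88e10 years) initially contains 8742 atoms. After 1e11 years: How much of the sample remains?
N = N₀(1/2)^(t/t½) = 2112 atoms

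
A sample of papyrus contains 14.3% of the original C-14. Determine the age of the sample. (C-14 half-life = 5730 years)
Age = t½ × log₂(1/ratio) = 16080 years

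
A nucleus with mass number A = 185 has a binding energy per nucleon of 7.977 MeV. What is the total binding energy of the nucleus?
B.E. = 7.977 × 185 = 1476 MeV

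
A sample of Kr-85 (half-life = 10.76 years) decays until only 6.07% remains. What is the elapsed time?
t = t½ × log₂(N₀/N) = 43.49 years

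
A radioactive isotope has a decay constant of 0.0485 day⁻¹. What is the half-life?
t½ = ln(2)/λ = 14.29 days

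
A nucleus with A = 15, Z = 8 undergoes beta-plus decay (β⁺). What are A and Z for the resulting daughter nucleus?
Daughter: A = 15, Z = 7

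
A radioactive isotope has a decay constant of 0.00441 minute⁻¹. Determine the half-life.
t½ = ln(2)/λ = 157.2 minutes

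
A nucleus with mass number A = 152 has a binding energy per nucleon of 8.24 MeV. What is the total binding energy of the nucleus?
B.E. = 8.24 × 152 = 1252 MeV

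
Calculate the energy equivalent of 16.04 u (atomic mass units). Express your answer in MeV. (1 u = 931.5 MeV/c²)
E = mc² = 14940 MeV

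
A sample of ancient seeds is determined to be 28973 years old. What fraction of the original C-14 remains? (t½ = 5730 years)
N/N₀ = (1/2)^(t/t½) = 0.03005 = 3.01%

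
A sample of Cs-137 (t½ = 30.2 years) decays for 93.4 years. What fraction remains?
N/N₀ = (1/2)^(t/t½) = 0.1172 = 11.7%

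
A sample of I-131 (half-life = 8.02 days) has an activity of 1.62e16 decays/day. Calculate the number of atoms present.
N = A/λ = 1.874e17 atoms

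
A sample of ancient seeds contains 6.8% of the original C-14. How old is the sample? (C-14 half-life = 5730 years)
Age = t½ × log₂(1/ratio) = 22220 years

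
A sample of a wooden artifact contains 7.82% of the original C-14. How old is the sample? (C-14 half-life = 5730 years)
Age = t½ × log₂(1/ratio) = 21070 years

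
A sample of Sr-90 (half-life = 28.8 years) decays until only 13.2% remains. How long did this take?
t = t½ × log₂(N₀/N) = 84.14 years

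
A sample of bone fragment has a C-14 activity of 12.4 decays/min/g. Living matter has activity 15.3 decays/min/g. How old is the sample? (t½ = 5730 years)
Age = t½ × log₂(A₀/A) = 1737 years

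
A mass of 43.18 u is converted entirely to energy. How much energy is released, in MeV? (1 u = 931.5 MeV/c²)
E = mc² = 40220 MeV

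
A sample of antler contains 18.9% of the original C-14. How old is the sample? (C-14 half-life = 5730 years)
Age = t½ × log₂(1/ratio) = 13770 years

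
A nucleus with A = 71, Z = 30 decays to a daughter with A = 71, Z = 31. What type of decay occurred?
ΔA = 0, ΔZ = +1 ⇒ beta-minus decay (β⁻)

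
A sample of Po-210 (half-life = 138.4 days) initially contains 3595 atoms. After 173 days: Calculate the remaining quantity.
N = N₀(1/2)^(t/t½) = 1512 atoms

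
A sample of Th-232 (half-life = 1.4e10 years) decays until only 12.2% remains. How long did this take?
t = t½ × log₂(N₀/N) = 4.249e10 years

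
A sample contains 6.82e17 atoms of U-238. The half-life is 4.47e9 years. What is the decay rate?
A = λN = 1.058e8 decays/year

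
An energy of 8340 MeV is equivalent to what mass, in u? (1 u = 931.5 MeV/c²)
m = E/c² = 8.953 u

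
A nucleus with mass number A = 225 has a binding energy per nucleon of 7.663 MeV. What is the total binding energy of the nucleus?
B.E. = 7.663 × 225 = 1724 MeV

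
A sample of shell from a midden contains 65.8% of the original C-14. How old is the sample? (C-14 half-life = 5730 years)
Age = t½ × log₂(1/ratio) = 3460 years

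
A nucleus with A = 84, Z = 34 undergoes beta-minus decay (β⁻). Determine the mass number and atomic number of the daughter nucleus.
Daughter: A = 84, Z = 35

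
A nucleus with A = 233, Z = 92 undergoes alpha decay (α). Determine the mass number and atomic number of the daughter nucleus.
Daughter: A = 229, Z = 90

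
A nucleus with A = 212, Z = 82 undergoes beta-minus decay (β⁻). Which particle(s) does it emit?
β⁻: electron (e⁻) + antineutrino (ν̄ₑ)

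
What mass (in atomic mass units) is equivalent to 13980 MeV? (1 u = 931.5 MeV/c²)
m = E/c² = 15.01 u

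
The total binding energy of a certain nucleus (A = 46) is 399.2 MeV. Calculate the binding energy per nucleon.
B.E./A = 399.2/46 = 8.678 MeV/nucleon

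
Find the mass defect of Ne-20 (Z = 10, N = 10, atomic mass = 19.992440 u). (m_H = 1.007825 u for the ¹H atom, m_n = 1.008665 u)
Δm = Z·m_H + N·m_n − M = 0.1725 u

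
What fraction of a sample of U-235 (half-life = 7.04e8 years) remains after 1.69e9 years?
N/N₀ = (1/2)^(t/t½) = 0.1894 = 18.9%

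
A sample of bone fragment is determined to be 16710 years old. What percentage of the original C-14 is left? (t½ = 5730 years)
N/N₀ = (1/2)^(t/t½) = 0.1325 = 13.2%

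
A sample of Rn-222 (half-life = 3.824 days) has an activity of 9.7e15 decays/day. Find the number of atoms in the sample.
N = A/λ = 5.351e16 atoms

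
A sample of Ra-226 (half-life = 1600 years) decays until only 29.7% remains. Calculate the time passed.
t = t½ × log₂(N₀/N) = 2802 years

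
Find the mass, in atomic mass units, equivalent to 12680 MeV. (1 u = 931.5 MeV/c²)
m = E/c² = 13.61 u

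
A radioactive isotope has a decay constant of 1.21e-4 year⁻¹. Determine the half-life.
t½ = ln(2)/λ = 5728 years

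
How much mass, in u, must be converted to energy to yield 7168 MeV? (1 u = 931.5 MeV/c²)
m = E/c² = 7.695 u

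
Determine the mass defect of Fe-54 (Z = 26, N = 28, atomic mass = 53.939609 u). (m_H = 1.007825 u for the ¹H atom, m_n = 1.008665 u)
Δm = Z·m_H + N·m_n − M = 0.5065 u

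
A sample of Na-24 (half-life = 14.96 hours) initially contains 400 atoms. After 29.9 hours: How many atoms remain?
N = N₀(1/2)^(t/t½) = 100.1 atoms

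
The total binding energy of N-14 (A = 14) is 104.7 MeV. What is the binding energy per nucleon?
B.E./A = 104.7/14 = 7.479 MeV/nucleon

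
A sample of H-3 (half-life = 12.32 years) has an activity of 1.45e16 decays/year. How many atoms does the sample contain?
N = A/λ = 2.577e17 atoms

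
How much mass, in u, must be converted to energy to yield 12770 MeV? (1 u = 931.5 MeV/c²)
m = E/c² = 13.71 u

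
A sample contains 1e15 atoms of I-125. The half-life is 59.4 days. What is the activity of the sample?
A = λN = 1.167e13 decays/day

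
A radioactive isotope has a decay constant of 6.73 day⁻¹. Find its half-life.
t½ = ln(2)/λ = 0.103 days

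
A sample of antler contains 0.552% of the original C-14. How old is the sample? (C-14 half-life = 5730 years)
Age = t½ × log₂(1/ratio) = 42980 years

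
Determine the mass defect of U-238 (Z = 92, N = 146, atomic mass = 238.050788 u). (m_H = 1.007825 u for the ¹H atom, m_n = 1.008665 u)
Δm = Z·m_H + N·m_n − M = 1.934 u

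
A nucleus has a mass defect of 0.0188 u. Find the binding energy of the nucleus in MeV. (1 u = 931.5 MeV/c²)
B.E. = Δm × 931.5 = 17.51 MeV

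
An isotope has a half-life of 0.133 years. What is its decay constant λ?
λ = ln(2)/t½ = 5.212 year⁻¹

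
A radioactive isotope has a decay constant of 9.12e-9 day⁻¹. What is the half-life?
t½ = ln(2)/λ = 7.6e7 days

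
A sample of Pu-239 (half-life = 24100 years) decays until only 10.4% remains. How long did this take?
t = t½ × log₂(N₀/N) = 78690 years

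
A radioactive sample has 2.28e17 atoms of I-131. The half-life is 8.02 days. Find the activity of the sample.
A = λN = 1.971e16 decays/day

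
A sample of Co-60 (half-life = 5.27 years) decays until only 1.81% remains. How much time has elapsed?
t = t½ × log₂(N₀/N) = 30.5 years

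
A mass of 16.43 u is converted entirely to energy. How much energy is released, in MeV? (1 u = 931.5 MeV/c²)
E = mc² = 15300 MeV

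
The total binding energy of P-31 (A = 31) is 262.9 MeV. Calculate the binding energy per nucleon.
B.E./A = 262.9/31 = 8.481 MeV/nucleon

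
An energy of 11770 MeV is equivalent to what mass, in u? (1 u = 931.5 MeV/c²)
m = E/c² = 12.64 u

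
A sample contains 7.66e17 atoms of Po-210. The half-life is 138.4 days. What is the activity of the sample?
A = λN = 3.836e15 decays/day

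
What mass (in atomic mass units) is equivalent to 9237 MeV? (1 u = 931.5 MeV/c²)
m = E/c² = 9.916 u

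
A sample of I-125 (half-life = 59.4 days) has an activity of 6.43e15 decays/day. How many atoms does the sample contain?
N = A/λ = 5.51e17 atoms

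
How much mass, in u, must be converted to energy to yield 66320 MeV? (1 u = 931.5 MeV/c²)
m = E/c² = 71.2 u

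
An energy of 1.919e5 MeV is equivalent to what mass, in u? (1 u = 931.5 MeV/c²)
m = E/c² = 206 u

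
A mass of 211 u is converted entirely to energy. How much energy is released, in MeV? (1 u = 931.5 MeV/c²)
E = mc² = 1.965e5 MeV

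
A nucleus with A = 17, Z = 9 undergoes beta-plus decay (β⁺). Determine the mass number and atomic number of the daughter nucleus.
Daughter: A = 17, Z = 8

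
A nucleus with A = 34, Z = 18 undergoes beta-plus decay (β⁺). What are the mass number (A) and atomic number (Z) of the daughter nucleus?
Daughter: A = 34, Z = 17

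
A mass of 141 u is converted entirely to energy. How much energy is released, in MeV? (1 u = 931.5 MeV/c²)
E = mc² = 1.313e5 MeV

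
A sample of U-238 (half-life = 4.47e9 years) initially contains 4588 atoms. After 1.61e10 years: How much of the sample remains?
N = N₀(1/2)^(t/t½) = 377.9 atoms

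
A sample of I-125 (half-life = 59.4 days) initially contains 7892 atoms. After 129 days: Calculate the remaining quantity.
N = N₀(1/2)^(t/t½) = 1752 atoms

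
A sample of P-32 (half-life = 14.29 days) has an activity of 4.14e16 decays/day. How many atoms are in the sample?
N = A/λ = 8.535e17 atoms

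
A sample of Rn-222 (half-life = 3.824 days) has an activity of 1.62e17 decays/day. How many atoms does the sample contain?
N = A/λ = 8.937e17 atoms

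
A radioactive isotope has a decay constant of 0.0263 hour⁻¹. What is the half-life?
t½ = ln(2)/λ = 26.36 hours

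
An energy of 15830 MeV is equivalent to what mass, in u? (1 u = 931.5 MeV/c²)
m = E/c² = 16.99 u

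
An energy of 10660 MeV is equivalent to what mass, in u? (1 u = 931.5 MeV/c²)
m = E/c² = 11.44 u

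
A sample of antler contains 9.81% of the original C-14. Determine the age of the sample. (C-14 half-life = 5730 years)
Age = t½ × log₂(1/ratio) = 19190 years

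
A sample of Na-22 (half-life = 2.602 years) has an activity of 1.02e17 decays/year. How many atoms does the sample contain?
N = A/λ = 3.829e17 atoms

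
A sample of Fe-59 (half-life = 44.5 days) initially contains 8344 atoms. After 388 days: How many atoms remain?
N = N₀(1/2)^(t/t½) = 19.8 atoms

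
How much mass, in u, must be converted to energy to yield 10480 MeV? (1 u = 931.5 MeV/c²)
m = E/c² = 11.25 u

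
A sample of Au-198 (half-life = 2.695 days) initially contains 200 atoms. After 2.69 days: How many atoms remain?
N = N₀(1/2)^(t/t½) = 100.1 atoms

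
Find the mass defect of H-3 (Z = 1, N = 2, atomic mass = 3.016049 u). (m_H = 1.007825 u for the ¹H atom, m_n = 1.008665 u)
Δm = Z·m_H + N·m_n − M = 0.009106 u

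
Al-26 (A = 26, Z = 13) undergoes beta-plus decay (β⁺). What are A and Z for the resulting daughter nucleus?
Daughter: A = 26, Z = 12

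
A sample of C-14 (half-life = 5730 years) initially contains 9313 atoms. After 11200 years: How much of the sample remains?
N = N₀(1/2)^(t/t½) = 2403 atoms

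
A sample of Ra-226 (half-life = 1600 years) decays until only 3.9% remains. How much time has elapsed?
t = t½ × log₂(N₀/N) = 7489 years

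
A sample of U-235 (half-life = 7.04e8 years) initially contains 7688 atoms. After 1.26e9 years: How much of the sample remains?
N = N₀(1/2)^(t/t½) = 2224 atoms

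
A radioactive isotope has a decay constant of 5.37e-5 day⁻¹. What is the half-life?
t½ = ln(2)/λ = 12910 days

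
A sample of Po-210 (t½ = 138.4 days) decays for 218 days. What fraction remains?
N/N₀ = (1/2)^(t/t½) = 0.3356 = 33.6%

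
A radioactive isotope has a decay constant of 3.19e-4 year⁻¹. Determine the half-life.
t½ = ln(2)/λ = 2173 years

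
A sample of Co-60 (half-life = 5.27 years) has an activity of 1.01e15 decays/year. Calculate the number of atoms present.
N = A/λ = 7.679e15 atoms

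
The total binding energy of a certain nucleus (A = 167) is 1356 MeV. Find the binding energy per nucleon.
B.E./A = 1356/167 = 8.12 MeV/nucleon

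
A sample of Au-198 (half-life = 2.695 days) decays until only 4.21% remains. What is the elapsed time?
t = t½ × log₂(N₀/N) = 12.32 days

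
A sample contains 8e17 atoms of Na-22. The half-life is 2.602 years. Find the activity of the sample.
A = λN = 2.131e17 decays/year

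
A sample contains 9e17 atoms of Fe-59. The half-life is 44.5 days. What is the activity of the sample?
A = λN = 1.402e16 decays/day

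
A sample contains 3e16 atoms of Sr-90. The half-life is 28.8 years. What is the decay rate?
A = λN = 7.22e14 decays/year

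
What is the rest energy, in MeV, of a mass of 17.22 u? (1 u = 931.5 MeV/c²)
E = mc² = 16040 MeV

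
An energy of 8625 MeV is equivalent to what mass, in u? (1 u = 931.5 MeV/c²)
m = E/c² = 9.259 u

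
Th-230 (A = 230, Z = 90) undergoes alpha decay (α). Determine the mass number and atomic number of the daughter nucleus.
Daughter: A = 226, Z = 88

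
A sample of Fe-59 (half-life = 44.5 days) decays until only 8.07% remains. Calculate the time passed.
t = t½ × log₂(N₀/N) = 161.6 days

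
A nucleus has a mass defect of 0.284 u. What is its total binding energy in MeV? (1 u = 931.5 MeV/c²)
B.E. = Δm × 931.5 = 264.5 MeV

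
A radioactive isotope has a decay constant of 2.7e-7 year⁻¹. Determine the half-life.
t½ = ln(2)/λ = 2.567e6 years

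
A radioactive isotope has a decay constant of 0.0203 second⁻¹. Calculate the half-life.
t½ = ln(2)/λ = 34.15 seconds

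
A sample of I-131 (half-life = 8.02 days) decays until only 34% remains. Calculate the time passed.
t = t½ × log₂(N₀/N) = 12.48 days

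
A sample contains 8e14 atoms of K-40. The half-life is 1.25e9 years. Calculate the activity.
A = λN = 4.436e5 decays/year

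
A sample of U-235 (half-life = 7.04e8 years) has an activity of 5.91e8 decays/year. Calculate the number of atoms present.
N = A/λ = 6.003e17 atoms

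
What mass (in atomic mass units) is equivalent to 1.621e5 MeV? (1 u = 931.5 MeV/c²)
m = E/c² = 174 u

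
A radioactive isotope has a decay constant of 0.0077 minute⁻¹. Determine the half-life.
t½ = ln(2)/λ = 90.02 minutes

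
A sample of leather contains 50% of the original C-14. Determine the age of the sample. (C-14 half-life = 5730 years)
Age = t½ × log₂(1/ratio) = 5730 years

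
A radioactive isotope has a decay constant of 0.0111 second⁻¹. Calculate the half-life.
t½ = ln(2)/λ = 62.45 seconds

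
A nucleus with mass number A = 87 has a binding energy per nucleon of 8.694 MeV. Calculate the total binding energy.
B.E. = 8.694 × 87 = 756.4 MeV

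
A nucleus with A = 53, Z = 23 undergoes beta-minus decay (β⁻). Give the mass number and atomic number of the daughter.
Daughter: A = 53, Z = 24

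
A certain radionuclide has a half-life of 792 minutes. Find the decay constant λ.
λ = ln(2)/t½ = 8.752e-4 minute⁻¹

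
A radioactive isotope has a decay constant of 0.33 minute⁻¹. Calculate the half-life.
t½ = ln(2)/λ = 2.1 minutes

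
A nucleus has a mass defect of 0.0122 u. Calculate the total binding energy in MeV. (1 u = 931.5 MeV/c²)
B.E. = Δm × 931.5 = 11.36 MeV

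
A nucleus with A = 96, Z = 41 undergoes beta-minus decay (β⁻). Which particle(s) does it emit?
β⁻: electron (e⁻) + antineutrino (ν̄ₑ)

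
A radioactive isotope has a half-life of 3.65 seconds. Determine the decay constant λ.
λ = ln(2)/t½ = 0.1899 second⁻¹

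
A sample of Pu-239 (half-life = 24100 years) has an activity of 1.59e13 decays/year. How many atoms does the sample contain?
N = A/λ = 5.528e17 atoms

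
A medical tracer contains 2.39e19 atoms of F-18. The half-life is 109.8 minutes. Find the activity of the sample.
A = λN = 1.509e17 decays/minute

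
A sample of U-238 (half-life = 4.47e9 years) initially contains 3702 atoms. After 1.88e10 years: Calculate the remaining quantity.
N = N₀(1/2)^(t/t½) = 200.6 atoms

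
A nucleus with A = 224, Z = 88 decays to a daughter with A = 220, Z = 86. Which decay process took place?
ΔA = -4, ΔZ = -2 ⇒ alpha decay (α)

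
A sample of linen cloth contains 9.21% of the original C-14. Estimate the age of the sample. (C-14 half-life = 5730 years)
Age = t½ × log₂(1/ratio) = 19710 years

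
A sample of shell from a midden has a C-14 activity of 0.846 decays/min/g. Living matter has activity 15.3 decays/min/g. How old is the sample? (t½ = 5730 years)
Age = t½ × log₂(A₀/A) = 23930 years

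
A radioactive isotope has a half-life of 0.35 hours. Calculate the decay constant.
λ = ln(2)/t½ = 1.98 hour⁻¹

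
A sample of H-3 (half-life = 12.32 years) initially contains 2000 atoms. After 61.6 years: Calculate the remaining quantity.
N = N₀(1/2)^(t/t½) = 62.5 atoms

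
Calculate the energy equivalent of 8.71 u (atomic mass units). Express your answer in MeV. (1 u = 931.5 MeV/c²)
E = mc² = 8113 MeV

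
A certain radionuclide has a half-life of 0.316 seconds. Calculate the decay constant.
λ = ln(2)/t½ = 2.194 second⁻¹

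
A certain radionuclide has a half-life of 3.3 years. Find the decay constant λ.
λ = ln(2)/t½ = 0.21 year⁻¹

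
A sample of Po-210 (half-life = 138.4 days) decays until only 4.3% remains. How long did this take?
t = t½ × log₂(N₀/N) = 628.3 days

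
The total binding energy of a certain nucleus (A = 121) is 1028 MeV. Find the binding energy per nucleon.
B.E./A = 1028/121 = 8.496 MeV/nucleon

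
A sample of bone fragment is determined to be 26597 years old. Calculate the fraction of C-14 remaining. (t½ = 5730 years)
N/N₀ = (1/2)^(t/t½) = 0.04006 = 4.01%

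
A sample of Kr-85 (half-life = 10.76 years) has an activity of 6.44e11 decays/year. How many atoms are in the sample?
N = A/λ = 9.997e12 atoms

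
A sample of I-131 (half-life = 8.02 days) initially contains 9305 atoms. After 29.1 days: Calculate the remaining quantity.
N = N₀(1/2)^(t/t½) = 752.4 atoms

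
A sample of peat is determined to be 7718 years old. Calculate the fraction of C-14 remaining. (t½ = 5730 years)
N/N₀ = (1/2)^(t/t½) = 0.3931 = 39.3%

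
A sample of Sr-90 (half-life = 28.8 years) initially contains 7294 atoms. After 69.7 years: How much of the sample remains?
N = N₀(1/2)^(t/t½) = 1363 atoms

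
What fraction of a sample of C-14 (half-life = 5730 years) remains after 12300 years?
N/N₀ = (1/2)^(t/t½) = 0.2258 = 22.6%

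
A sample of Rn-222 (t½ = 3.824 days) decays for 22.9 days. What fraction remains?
N/N₀ = (1/2)^(t/t½) = 0.01575 = 1.58%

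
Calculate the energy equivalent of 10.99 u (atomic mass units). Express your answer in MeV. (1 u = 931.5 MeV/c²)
E = mc² = 10240 MeV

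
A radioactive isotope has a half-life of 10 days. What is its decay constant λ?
λ = ln(2)/t½ = 0.06931 day⁻¹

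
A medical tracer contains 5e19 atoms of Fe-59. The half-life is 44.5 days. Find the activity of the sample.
A = λN = 7.788e17 decays/day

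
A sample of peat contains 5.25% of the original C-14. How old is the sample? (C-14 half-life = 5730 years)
Age = t½ × log₂(1/ratio) = 24360 years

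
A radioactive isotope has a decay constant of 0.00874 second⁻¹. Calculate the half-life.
t½ = ln(2)/λ = 79.31 seconds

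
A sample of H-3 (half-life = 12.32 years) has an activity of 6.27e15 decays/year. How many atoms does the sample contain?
N = A/λ = 1.114e17 atoms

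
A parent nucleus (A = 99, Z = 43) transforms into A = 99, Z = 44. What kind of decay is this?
ΔA = 0, ΔZ = +1 ⇒ beta-minus decay (β⁻)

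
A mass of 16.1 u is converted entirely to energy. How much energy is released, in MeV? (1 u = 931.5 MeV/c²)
E = mc² = 15000 MeV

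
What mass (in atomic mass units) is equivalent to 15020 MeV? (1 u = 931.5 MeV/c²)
m = E/c² = 16.12 u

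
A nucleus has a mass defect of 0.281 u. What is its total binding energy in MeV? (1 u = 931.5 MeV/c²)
B.E. = Δm × 931.5 = 261.8 MeV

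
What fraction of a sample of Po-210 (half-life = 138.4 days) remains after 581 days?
N/N₀ = (1/2)^(t/t½) = 0.05449 = 5.45%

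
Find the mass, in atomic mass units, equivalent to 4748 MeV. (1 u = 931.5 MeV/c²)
m = E/c² = 5.097 u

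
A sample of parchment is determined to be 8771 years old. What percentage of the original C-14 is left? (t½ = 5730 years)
N/N₀ = (1/2)^(t/t½) = 0.3461 = 34.6%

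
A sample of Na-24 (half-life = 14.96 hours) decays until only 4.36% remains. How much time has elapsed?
t = t½ × log₂(N₀/N) = 67.61 hours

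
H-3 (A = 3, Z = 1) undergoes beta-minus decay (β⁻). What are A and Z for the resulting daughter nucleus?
Daughter: A = 3, Z = 2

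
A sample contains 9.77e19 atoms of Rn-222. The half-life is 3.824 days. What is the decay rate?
A = λN = 1.771e19 decays/day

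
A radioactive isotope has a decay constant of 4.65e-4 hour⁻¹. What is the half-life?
t½ = ln(2)/λ = 1491 hours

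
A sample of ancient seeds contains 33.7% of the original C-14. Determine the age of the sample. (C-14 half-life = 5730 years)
Age = t½ × log₂(1/ratio) = 8991 years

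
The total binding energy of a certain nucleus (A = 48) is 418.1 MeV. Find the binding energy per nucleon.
B.E./A = 418.1/48 = 8.71 MeV/nucleon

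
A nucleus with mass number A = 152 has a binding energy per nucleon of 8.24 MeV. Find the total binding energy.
B.E. = 8.24 × 152 = 1252 MeV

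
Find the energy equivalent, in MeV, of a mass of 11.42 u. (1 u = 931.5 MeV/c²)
E = mc² = 10640 MeV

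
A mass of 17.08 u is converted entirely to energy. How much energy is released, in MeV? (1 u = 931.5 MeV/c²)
E = mc² = 15910 MeV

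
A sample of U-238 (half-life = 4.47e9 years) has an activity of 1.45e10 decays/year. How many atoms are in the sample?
N = A/λ = 9.351e19 atoms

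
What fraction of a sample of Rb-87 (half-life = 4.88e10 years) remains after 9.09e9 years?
N/N₀ = (1/2)^(t/t½) = 0.8789 = 87.9%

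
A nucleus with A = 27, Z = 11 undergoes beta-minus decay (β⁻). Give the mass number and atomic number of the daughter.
Daughter: A = 27, Z = 12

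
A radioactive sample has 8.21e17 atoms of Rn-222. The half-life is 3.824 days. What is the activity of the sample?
A = λN = 1.488e17 decays/day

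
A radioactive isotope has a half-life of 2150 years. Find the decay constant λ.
λ = ln(2)/t½ = 3.224e-4 year⁻¹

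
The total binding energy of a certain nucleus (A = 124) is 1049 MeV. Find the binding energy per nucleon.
B.E./A = 1049/124 = 8.46 MeV/nucleon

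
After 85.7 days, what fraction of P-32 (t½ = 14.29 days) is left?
N/N₀ = (1/2)^(t/t½) = 0.01566 = 1.57%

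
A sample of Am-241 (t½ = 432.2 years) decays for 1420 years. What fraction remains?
N/N₀ = (1/2)^(t/t½) = 0.1026 = 10.3%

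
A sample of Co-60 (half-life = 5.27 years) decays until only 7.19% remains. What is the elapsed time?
t = t½ × log₂(N₀/N) = 20.01 years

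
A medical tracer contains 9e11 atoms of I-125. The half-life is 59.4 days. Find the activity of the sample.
A = λN = 1.05e10 decays/day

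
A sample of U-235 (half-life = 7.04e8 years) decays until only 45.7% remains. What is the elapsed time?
t = t½ × log₂(N₀/N) = 7.953e8 years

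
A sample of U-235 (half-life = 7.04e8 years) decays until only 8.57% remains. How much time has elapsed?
t = t½ × log₂(N₀/N) = 2.495e9 years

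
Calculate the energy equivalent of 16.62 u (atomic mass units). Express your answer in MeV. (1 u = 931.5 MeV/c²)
E = mc² = 15480 MeV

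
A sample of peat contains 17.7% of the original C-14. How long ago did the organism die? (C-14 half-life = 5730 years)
Age = t½ × log₂(1/ratio) = 14310 years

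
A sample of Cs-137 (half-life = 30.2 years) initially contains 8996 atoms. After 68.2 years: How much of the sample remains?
N = N₀(1/2)^(t/t½) = 1880 atoms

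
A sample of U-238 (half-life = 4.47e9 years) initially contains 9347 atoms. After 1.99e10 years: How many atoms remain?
N = N₀(1/2)^(t/t½) = 427.1 atoms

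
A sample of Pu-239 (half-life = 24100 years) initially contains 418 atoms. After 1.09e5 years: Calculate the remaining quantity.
N = N₀(1/2)^(t/t½) = 18.18 atoms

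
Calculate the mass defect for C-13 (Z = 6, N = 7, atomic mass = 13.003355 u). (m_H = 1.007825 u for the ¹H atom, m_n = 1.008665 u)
Δm = Z·m_H + N·m_n − M = 0.1043 u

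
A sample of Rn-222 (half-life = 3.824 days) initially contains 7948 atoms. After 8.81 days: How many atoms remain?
N = N₀(1/2)^(t/t½) = 1610 atoms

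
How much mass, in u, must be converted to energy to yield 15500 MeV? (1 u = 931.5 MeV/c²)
m = E/c² = 16.64 u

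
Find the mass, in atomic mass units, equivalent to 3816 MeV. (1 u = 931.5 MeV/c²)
m = E/c² = 4.097 u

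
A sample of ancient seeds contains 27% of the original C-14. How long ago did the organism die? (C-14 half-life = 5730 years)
Age = t½ × log₂(1/ratio) = 10820 years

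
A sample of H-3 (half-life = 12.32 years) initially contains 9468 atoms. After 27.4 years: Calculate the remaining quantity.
N = N₀(1/2)^(t/t½) = 2027 atoms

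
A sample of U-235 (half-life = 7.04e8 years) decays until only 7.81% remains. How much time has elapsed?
t = t½ × log₂(N₀/N) = 2.59e9 years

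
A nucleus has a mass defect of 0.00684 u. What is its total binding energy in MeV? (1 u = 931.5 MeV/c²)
B.E. = Δm × 931.5 = 6.371 MeV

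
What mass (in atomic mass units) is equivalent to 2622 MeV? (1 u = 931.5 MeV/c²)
m = E/c² = 2.815 u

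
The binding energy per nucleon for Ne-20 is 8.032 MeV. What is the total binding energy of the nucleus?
B.E. = 8.032 × 20 = 160.6 MeV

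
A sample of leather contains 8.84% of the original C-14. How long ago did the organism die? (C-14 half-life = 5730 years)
Age = t½ × log₂(1/ratio) = 20050 years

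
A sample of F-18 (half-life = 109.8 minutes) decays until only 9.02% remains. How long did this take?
t = t½ × log₂(N₀/N) = 381.1 minutes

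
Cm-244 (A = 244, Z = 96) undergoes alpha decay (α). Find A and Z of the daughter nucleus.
Daughter: A = 240, Z = 94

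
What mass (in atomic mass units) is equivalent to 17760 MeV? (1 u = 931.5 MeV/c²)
m = E/c² = 19.07 u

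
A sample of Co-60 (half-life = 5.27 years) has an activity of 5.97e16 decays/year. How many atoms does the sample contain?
N = A/λ = 4.539e17 atoms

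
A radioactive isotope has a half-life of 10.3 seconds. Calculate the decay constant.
λ = ln(2)/t½ = 0.0673 second⁻¹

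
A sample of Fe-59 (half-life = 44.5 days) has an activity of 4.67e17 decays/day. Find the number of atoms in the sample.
N = A/λ = 2.998e19 atoms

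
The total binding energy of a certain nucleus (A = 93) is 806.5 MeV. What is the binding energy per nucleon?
B.E./A = 806.5/93 = 8.672 MeV/nucleon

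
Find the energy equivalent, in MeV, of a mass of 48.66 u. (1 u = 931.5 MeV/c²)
E = mc² = 45330 MeV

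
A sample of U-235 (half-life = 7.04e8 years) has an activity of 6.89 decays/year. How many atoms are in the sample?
N = A/λ = 6.998e9 atoms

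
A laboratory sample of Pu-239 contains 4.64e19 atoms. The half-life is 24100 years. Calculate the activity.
A = λN = 1.335e15 decays/year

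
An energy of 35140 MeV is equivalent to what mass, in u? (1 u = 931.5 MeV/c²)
m = E/c² = 37.72 u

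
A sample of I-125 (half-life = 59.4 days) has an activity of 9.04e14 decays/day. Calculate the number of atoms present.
N = A/λ = 7.747e16 atoms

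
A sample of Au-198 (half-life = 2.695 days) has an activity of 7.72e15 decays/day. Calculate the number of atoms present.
N = A/λ = 3.002e16 atoms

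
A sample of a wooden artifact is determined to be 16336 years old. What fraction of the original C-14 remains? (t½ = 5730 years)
N/N₀ = (1/2)^(t/t½) = 0.1386 = 13.9%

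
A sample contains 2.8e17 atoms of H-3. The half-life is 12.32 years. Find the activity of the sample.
A = λN = 1.575e16 decays/year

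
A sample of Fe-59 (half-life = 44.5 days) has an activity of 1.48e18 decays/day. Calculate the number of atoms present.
N = A/λ = 9.502e19 atoms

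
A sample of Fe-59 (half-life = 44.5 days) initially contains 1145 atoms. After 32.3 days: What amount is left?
N = N₀(1/2)^(t/t½) = 692.3 atoms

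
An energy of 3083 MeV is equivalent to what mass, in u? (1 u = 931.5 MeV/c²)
m = E/c² = 3.31 u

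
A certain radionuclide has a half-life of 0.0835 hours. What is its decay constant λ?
λ = ln(2)/t½ = 8.301 hour⁻¹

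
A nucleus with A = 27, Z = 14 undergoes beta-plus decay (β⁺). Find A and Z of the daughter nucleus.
Daughter: A = 27, Z = 13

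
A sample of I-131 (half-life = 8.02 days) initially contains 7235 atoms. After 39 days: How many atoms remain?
N = N₀(1/2)^(t/t½) = 248.6 atoms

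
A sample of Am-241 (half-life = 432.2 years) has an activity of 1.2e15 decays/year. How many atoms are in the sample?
N = A/λ = 7.482e17 atoms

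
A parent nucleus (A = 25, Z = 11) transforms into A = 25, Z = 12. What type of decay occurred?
ΔA = 0, ΔZ = +1 ⇒ beta-minus decay (β⁻)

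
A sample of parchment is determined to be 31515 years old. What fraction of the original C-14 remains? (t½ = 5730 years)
N/N₀ = (1/2)^(t/t½) = 0.0221 = 2.21%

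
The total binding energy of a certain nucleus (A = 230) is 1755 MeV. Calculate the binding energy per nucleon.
B.E./A = 1755/230 = 7.63 MeV/nucleon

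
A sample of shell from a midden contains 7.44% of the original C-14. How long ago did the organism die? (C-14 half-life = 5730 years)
Age = t½ × log₂(1/ratio) = 21480 years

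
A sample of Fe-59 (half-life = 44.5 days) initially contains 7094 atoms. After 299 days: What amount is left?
N = N₀(1/2)^(t/t½) = 67.33 atoms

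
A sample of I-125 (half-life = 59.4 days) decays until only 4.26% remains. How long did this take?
t = t½ × log₂(N₀/N) = 270.4 days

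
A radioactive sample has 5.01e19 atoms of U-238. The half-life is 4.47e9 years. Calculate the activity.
A = λN = 7.769e9 decays/year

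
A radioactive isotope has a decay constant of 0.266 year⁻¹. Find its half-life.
t½ = ln(2)/λ = 2.606 years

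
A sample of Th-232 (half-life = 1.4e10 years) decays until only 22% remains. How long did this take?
t = t½ × log₂(N₀/N) = 3.058e10 years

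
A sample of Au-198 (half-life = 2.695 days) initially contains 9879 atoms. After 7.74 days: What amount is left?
N = N₀(1/2)^(t/t½) = 1349 atoms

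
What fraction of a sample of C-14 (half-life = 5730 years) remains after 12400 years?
N/N₀ = (1/2)^(t/t½) = 0.2231 = 22.3%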